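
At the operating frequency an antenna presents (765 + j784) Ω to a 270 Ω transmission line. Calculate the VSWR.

VSWR ≈ 6

Γ = (Z_L − Z_0)/(Z_L + Z_0) = (495 + j784)/(1035 + j784)
|Γ| = 927/1300 = 0.714
VSWR = (1 + |Γ|)/(1 − |Γ|) = 1.71/0.286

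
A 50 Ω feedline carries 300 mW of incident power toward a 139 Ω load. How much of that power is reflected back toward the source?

Γ = (139 − 50)/(139 + 50) = 0.471
|Γ|² = 0.222
P_refl = |Γ|²·P_inc = 66.5 mW, P_del = (1 − |Γ|²)·P_inc = 233 mW

P_reflected ≈ 66.5 mW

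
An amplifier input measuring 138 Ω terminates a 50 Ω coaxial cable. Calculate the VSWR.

VSWR ≈ 2.76

For a purely resistive load, VSWR = R_L/Z_0 or Z_0/R_L (whichever > 1) = 138/50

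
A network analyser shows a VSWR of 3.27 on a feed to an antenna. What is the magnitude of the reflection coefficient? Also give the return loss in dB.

|Γ| ≈ 0.532; return loss ≈ 5.49 dB

|Γ| = (S − 1)/(S + 1) = (3.27 − 1)/(3.27 + 1) = 2.27/4.27
RL = −20·log₁₀|Γ| = −20·log₁₀(0.532)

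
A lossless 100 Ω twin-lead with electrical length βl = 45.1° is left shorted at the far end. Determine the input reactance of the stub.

X_in ≈ 100 Ω (inductive)

tan(βl) = 1
For a shorted stub, Z_in = jZ_0·tan(βl)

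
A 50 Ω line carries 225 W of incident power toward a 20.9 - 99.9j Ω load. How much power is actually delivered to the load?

P_delivered ≈ 62.7 W

|Γ| = |(-29.1 − j99.9)/(70.9 − j99.9)| = 0.849
|Γ|² = 0.721
P_refl = |Γ|²·P_inc = 162 W, P_del = (1 − |Γ|²)·P_inc = 62.7 W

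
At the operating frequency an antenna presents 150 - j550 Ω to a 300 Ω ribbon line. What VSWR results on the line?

Γ = (Z_L − Z_0)/(Z_L + Z_0) = (-150 − j550)/(450 − j550)
|Γ| = 570/711 = 0.802
VSWR = (1 + |Γ|)/(1 − |Γ|) = 1.8/0.198

VSWR ≈ 9.11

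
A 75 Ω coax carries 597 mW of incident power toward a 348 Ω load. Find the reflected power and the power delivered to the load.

P_reflected ≈ 249 mW; P_delivered ≈ 348 mW

Γ = (348 − 75)/(348 + 75) = 0.645
|Γ|² = 0.417
P_refl = |Γ|²·P_inc = 249 mW, P_del = (1 − |Γ|²)·P_inc = 348 mW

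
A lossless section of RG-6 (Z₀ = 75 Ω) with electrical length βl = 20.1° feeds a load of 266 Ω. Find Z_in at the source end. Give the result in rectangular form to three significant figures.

tan(βl) = tan(20.1°) = 0.366
Z_in = Z_0·(Z_L + jZ_0·tanβl)/(Z_0 + jZ_L·tanβl)
     = 75·(266 + j27.4)/(75 + j97.3)

Z_in ≈ 112 − j118 Ω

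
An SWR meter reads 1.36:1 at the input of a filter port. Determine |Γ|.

|Γ| ≈ 0.153

|Γ| = (S − 1)/(S + 1) = (1.36 − 1)/(1.36 + 1) = 0.36/2.36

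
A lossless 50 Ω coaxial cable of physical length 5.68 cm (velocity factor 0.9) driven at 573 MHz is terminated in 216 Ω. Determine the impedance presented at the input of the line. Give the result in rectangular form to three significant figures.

Z_in ≈ 23.1 − j47.2 Ω

λ = v/f = 0.9·c / 573 MHz = 0.471 m
βl = 2π·l/λ = 2π × 0.121 = 43.4°
tan(βl) = tan(43.4°) = 0.945
Z_in = Z_0·(Z_L + jZ_0·tanβl)/(Z_0 + jZ_L·tanβl)
     = 50·(216 + j47.3)/(50 + j204)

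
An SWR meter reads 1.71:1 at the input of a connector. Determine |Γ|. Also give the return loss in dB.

|Γ| ≈ 0.262; return loss ≈ 11.6 dB

|Γ| = (S − 1)/(S + 1) = (1.71 − 1)/(1.71 + 1) = 0.71/2.71
RL = −20·log₁₀|Γ| = −20·log₁₀(0.262)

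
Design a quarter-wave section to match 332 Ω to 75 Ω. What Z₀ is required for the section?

Z_qwt ≈ 158 Ω

Z_qwt = √(Z_0·R_L) = √(75 × 332) = √24900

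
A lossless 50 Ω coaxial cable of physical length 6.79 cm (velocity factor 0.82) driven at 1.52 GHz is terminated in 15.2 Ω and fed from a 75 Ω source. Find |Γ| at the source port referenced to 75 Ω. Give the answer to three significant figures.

|Γ| ≈ 0.624

λ = v/f = 0.82·c / 1.52 GHz = 0.162 m
βl = 2π·l/λ = 2π × 0.42 = 151°
tan(βl) = -0.553
Z_in = Z_0·(Z_L + jZ_0·tanβl)/(Z_0 + jZ_L·tanβl) = 19.3 − j24.4 Ω
Γ_s = (Z_in − Z_s)/(Z_in + Z_s) = (-55.7 − j24.4)/(94.3 − j24.4), |Γ_s| = 0.624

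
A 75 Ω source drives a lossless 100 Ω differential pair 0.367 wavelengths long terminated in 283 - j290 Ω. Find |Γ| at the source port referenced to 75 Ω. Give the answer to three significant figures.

βl = 2π × 0.367 = 132°
tan(βl) = -1.11
Z_in = Z_0·(Z_L + jZ_0·tanβl)/(Z_0 + jZ_L·tanβl) = 42.9 + j121 Ω
Γ_s = (Z_in − Z_s)/(Z_in + Z_s) = (-32.1 + j121)/(118 + j121), |Γ_s| = 0.74

|Γ| ≈ 0.74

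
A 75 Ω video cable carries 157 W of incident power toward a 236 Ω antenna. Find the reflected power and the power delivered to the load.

P_reflected ≈ 42.1 W; P_delivered ≈ 115 W

Γ = (236 − 75)/(236 + 75) = 0.518
|Γ|² = 0.268
P_refl = |Γ|²·P_inc = 42.1 W, P_del = (1 − |Γ|²)·P_inc = 115 W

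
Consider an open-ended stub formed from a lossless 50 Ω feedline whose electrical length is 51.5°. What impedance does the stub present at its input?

Z_in ≈ −j39.8 Ω

tan(βl) = 1.26
For an open-ended stub, Z_in = −jZ_0·cot(βl) = −jZ_0/tan(βl)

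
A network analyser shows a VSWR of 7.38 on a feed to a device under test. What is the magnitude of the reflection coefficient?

|Γ| = (S − 1)/(S + 1) = (7.38 − 1)/(7.38 + 1) = 6.38/8.38

|Γ| ≈ 0.761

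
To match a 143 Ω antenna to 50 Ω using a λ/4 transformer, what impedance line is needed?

Z_qwt ≈ 84.6 Ω

Z_qwt = √(Z_0·R_L) = √(50 × 143) = √7150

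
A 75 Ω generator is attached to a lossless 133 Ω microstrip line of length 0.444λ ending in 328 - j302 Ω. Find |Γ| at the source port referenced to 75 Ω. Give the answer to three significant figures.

|Γ| ≈ 0.785

βl = 2π × 0.444 = 160°
tan(βl) = -0.367
Z_in = Z_0·(Z_L + jZ_0·tanβl)/(Z_0 + jZ_L·tanβl) = 439 + j282 Ω
Γ_s = (Z_in − Z_s)/(Z_in + Z_s) = (364 + j282)/(514 + j282), |Γ_s| = 0.785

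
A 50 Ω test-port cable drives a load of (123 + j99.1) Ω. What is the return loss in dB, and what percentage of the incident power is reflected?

RL ≈ 4.19 dB; 38.1% of incident power reflected

Γ = (73 + j99.1)/(173 + j99.1), |Γ| = 0.617
RL = −20·log₁₀(0.617) = 4.19 dB
P_refl/P_inc = |Γ|² = 0.381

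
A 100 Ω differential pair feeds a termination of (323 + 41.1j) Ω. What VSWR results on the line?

Γ = (Z_L − Z_0)/(Z_L + Z_0) = (223 + j41.1)/(423 + j41.1)
|Γ| = 227/425 = 0.534
VSWR = (1 + |Γ|)/(1 − |Γ|) = 1.53/0.466

VSWR ≈ 3.29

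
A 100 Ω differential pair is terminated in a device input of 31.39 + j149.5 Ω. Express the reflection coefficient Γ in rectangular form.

Γ ≈ 0.337 + j0.755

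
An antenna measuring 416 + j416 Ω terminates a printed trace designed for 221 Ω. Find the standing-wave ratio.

VSWR ≈ 4.05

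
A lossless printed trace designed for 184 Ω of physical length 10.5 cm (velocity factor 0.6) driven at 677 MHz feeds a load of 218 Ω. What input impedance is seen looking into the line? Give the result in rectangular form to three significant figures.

λ = v/f = 0.6·c / 677 MHz = 0.266 m
βl = 2π·l/λ = 2π × 0.395 = 142°
tan(βl) = tan(142°) = -0.777
Z_in = Z_0·(Z_L + jZ_0·tanβl)/(Z_0 + jZ_L·tanβl)
     = 184·(218 − j143)/(184 − j169)

Z_in ≈ 189 + j31.2 Ω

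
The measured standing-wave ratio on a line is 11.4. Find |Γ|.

|Γ| = (S − 1)/(S + 1) = (11.4 − 1)/(11.4 + 1) = 10.4/12.4

|Γ| ≈ 0.839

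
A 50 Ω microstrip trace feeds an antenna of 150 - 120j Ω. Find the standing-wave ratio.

Γ = (Z_L − Z_0)/(Z_L + Z_0) = (100 − j120)/(200 − j120)
|Γ| = 156/233 = 0.67
VSWR = (1 + |Γ|)/(1 − |Γ|) = 1.67/0.33

VSWR ≈ 5.06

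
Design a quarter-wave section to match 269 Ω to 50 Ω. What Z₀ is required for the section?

Z_qwt ≈ 116 Ω

Z_qwt = √(Z_0·R_L) = √(50 × 269) = √13450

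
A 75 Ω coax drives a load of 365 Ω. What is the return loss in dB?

RL ≈ 3.62 dB

Γ = (365 − 75)/(365 + 75) = 0.659
RL = −20·log₁₀|Γ| = −20·log₁₀(0.659)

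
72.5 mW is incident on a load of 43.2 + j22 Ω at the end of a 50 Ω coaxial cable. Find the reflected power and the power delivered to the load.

P_reflected ≈ 4.19 mW; P_delivered ≈ 68.3 mW

|Γ| = |(-6.8 + j22)/(93.2 + j22)| = 0.24
|Γ|² = 0.0578
P_refl = |Γ|²·P_inc = 4.19 mW, P_del = (1 − |Γ|²)·P_inc = 68.3 mW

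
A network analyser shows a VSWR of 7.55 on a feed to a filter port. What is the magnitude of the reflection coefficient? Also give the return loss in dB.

|Γ| ≈ 0.766; return loss ≈ 2.31 dB

|Γ| = (S − 1)/(S + 1) = (7.55 − 1)/(7.55 + 1) = 6.55/8.55
RL = −20·log₁₀|Γ| = −20·log₁₀(0.766)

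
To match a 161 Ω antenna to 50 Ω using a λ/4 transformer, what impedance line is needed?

Z_qwt = √(Z_0·R_L) = √(50 × 161) = √8050

Z_qwt ≈ 89.7 Ω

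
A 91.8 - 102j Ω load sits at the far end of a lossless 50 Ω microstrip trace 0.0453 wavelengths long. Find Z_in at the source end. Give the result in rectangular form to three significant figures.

Z_in ≈ 35.1 − j66.5 Ω

βl = 2π × 0.0453 = 16.3°
tan(βl) = tan(16.3°) = 0.293
Z_in = Z_0·(Z_L + jZ_0·tanβl)/(Z_0 + jZ_L·tanβl)
     = 50·(91.8 − j87.4)/(79.8 + j26.9)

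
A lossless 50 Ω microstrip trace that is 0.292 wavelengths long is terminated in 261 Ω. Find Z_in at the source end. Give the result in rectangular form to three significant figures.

Z_in ≈ 10.3 + j13 Ω

βl = 2π × 0.292 = 105°
tan(βl) = tan(105°) = -3.7
Z_in = Z_0·(Z_L + jZ_0·tanβl)/(Z_0 + jZ_L·tanβl)
     = 50·(261 − j185)/(50 − j966)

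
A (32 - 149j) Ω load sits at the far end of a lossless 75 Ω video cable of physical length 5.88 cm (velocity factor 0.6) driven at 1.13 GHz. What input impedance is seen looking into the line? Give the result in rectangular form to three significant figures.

λ = v/f = 0.6·c / 1.13 GHz = 0.159 m
βl = 2π·l/λ = 2π × 0.369 = 133°
tan(βl) = tan(133°) = -1.08
Z_in = Z_0·(Z_L + jZ_0·tanβl)/(Z_0 + jZ_L·tanβl)
     = 75·(32 − j230)/(-85.4 − j34.5)

Z_in ≈ 45.8 + j183 Ω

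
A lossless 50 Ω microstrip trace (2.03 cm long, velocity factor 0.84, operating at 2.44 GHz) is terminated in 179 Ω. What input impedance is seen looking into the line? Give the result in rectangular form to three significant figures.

Z_in ≈ 15.5 − j15.9 Ω

λ = v/f = 0.84·c / 2.44 GHz = 0.103 m
βl = 2π·l/λ = 2π × 0.197 = 70.8°
tan(βl) = tan(70.8°) = 2.87
Z_in = Z_0·(Z_L + jZ_0·tanβl)/(Z_0 + jZ_L·tanβl)
     = 50·(179 + j143)/(50 + j513)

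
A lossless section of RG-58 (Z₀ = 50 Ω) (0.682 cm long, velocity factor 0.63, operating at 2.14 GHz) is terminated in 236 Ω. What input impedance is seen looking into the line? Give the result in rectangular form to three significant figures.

λ = v/f = 0.63·c / 2.14 GHz = 0.0883 m
βl = 2π·l/λ = 2π × 0.0772 = 27.8°
tan(βl) = tan(27.8°) = 0.527
Z_in = Z_0·(Z_L + jZ_0·tanβl)/(Z_0 + jZ_L·tanβl)
     = 50·(236 + j26.4)/(50 + j124)

Z_in ≈ 41.9 − j78 Ω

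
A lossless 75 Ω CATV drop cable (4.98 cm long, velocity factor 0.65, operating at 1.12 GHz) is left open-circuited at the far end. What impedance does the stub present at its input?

λ = v/f = 0.65·c / 1.12 GHz = 0.174 m
βl = 2π·l/λ = 2π × 0.286 = 103°
tan(βl) = -4.34
For an open-circuited stub, Z_in = −jZ_0·cot(βl) = −jZ_0/tan(βl)

Z_in ≈ +j17.3 Ω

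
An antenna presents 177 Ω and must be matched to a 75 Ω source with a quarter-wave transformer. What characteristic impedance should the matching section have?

Z_qwt = √(Z_0·R_L) = √(75 × 177) = √13280

Z_qwt ≈ 115 Ω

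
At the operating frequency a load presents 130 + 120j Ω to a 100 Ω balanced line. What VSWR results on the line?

Γ = (Z_L − Z_0)/(Z_L + Z_0) = (30 + j120)/(230 + j120)
|Γ| = 124/259 = 0.477
VSWR = (1 + |Γ|)/(1 − |Γ|) = 1.48/0.523

VSWR ≈ 2.82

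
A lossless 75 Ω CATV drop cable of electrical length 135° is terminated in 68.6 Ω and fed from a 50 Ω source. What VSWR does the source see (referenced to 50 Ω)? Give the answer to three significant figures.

VSWR ≈ 1.52

tan(βl) = -1
Z_in = Z_0·(Z_L + jZ_0·tanβl)/(Z_0 + jZ_L·tanβl) = 74.7 − j6.67 Ω
Γ_s = (Z_in − Z_s)/(Z_in + Z_s) = (24.7 − j6.67)/(125 − j6.67), |Γ_s| = 0.205
VSWR = (1 + |Γ_s|)/(1 − |Γ_s|)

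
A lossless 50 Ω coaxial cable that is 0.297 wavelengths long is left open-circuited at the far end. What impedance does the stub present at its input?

Z_in ≈ +j15.2 Ω

βl = 2π × 0.297 = 107°
tan(βl) = -3.29
For an open-circuited stub, Z_in = −jZ_0·cot(βl) = −jZ_0/tan(βl)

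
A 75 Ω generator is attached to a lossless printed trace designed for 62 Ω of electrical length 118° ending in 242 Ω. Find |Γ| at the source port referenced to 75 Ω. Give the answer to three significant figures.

|Γ| ≈ 0.63

tan(βl) = -1.88
Z_in = Z_0·(Z_L + jZ_0·tanβl)/(Z_0 + jZ_L·tanβl) = 20 + j30.2 Ω
Γ_s = (Z_in − Z_s)/(Z_in + Z_s) = (-55 + j30.2)/(95 + j30.2), |Γ_s| = 0.63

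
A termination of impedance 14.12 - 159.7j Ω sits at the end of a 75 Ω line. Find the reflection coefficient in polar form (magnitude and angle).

Γ = (Z_L − Z_0)/(Z_L + Z_0) = (-60.88 − j159.7)/(89.12 − j159.7)
|Γ| = 171/183 = 0.935

Γ ≈ 0.935 ∠ -50°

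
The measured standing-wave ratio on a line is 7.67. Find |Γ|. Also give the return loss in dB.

|Γ| = (S − 1)/(S + 1) = (7.67 − 1)/(7.67 + 1) = 6.67/8.67
RL = −20·log₁₀|Γ| = −20·log₁₀(0.769)

|Γ| ≈ 0.769; return loss ≈ 2.28 dB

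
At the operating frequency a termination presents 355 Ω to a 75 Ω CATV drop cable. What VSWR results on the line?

Γ = (355 − 75)/(355 + 75) = 0.651
VSWR = (1 + 0.651)/(1 − 0.651)

VSWR ≈ 4.73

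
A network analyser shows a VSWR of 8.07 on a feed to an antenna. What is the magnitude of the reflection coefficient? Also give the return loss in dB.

|Γ| ≈ 0.779; return loss ≈ 2.16 dB

|Γ| = (S − 1)/(S + 1) = (8.07 − 1)/(8.07 + 1) = 7.07/9.07
RL = −20·log₁₀|Γ| = −20·log₁₀(0.779)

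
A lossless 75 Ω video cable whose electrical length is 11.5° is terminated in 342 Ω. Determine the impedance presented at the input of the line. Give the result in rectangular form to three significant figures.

Z_in ≈ 191 − j162 Ω

tan(βl) = tan(11.5°) = 0.203
Z_in = Z_0·(Z_L + jZ_0·tanβl)/(Z_0 + jZ_L·tanβl)
     = 75·(342 + j15.3)/(75 + j69.6)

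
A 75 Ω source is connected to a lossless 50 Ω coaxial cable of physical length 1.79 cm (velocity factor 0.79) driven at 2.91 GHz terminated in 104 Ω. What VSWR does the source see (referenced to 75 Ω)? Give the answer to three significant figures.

λ = v/f = 0.79·c / 2.91 GHz = 0.0814 m
βl = 2π·l/λ = 2π × 0.22 = 79.1°
tan(βl) = 5.2
Z_in = Z_0·(Z_L + jZ_0·tanβl)/(Z_0 + jZ_L·tanβl) = 24.7 − j7.32 Ω
Γ_s = (Z_in − Z_s)/(Z_in + Z_s) = (-50.3 − j7.32)/(99.7 − j7.32), |Γ_s| = 0.508
VSWR = (1 + |Γ_s|)/(1 − |Γ_s|)

VSWR ≈ 3.07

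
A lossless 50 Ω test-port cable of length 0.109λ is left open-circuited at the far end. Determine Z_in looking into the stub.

βl = 2π × 0.109 = 39.2°
tan(βl) = 0.817
For an open-circuited stub, Z_in = −jZ_0·cot(βl) = −jZ_0/tan(βl)

Z_in ≈ −j61.2 Ω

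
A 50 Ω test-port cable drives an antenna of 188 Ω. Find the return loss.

Γ = (188 − 50)/(188 + 50) = 0.58
RL = −20·log₁₀|Γ| = −20·log₁₀(0.58)

RL ≈ 4.73 dB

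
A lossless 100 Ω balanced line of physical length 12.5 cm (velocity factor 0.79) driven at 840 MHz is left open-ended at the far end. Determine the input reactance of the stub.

X_in ≈ 267 Ω (inductive)

λ = v/f = 0.79·c / 840 MHz = 0.282 m
βl = 2π·l/λ = 2π × 0.443 = 159°
tan(βl) = -0.374
For an open-ended stub, Z_in = −jZ_0·cot(βl) = −jZ_0/tan(βl)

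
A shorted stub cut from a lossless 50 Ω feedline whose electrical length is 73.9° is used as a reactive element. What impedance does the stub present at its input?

Z_in ≈ +j173 Ω

tan(βl) = 3.46
For a shorted stub, Z_in = jZ_0·tan(βl)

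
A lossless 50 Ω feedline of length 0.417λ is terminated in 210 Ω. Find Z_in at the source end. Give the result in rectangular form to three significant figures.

βl = 2π × 0.417 = 150°
tan(βl) = tan(150°) = -0.575
Z_in = Z_0·(Z_L + jZ_0·tanβl)/(Z_0 + jZ_L·tanβl)
     = 50·(210 − j28.7)/(50 − j121)

Z_in ≈ 40.9 + j70.1 Ω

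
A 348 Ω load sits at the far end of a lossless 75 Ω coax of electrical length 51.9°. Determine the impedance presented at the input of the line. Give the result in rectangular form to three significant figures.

Z_in ≈ 25.4 − j54.5 Ω

tan(βl) = tan(51.9°) = 1.28
Z_in = Z_0·(Z_L + jZ_0·tanβl)/(Z_0 + jZ_L·tanβl)
     = 75·(348 + j95.7)/(75 + j444)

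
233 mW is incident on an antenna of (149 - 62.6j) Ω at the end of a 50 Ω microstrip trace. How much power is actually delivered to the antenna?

P_delivered ≈ 160 mW

|Γ| = |(99 − j62.6)/(199 − j62.6)| = 0.561
|Γ|² = 0.315
P_refl = |Γ|²·P_inc = 73.5 mW, P_del = (1 − |Γ|²)·P_inc = 160 mW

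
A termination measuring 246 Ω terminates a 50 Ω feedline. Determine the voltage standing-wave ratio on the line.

Γ = (246 − 50)/(246 + 50) = 0.662
VSWR = (1 + 0.662)/(1 − 0.662)

VSWR ≈ 4.92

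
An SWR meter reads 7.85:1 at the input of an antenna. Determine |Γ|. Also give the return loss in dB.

|Γ| = (S − 1)/(S + 1) = (7.85 − 1)/(7.85 + 1) = 6.85/8.85
RL = −20·log₁₀|Γ| = −20·log₁₀(0.774)

|Γ| ≈ 0.774; return loss ≈ 2.23 dB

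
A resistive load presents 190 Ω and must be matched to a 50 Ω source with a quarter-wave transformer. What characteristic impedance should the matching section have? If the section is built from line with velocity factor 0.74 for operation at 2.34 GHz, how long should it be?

Z_qwt ≈ 97.5 Ω; length ≈ 2.37 cm

Z_qwt = √(Z_0·R_L) = √(50 × 190) = √9500
λ = 0.74·c/f = 0.0949 m, so l = λ/4 = 0.0237 m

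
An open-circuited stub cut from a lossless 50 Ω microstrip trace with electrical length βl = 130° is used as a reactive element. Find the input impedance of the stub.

tan(βl) = -1.19
For an open-circuited stub, Z_in = −jZ_0·cot(βl) = −jZ_0/tan(βl)

Z_in ≈ +j42 Ω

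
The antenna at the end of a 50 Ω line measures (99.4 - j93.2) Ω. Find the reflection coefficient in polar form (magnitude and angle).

Γ ≈ 0.599 ∠ -30.1°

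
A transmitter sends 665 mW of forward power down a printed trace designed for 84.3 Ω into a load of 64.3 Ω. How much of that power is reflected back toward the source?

P_reflected ≈ 12 mW

Γ = (64.3 − 84.3)/(64.3 + 84.3) = -0.135
|Γ|² = 0.0181
P_refl = |Γ|²·P_inc = 12 mW, P_del = (1 − |Γ|²)·P_inc = 653 mW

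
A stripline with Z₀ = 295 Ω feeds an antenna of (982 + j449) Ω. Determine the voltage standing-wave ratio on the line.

VSWR ≈ 4.08

Γ = (Z_L − Z_0)/(Z_L + Z_0) = (687 + j449)/(1277 + j449)
|Γ| = 821/1350 = 0.606
VSWR = (1 + |Γ|)/(1 − |Γ|) = 1.61/0.394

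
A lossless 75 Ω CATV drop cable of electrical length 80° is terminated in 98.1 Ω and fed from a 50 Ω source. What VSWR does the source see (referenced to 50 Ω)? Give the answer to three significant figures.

tan(βl) = 5.67
Z_in = Z_0·(Z_L + jZ_0·tanβl)/(Z_0 + jZ_L·tanβl) = 58.1 − j5.4 Ω
Γ_s = (Z_in − Z_s)/(Z_in + Z_s) = (8.07 − j5.4)/(108 − j5.4), |Γ_s| = 0.0897
VSWR = (1 + |Γ_s|)/(1 − |Γ_s|)

VSWR ≈ 1.2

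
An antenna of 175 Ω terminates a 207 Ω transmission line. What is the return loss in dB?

Γ = (175 − 207)/(175 + 207) = -0.0838
RL = −20·log₁₀|Γ| = −20·log₁₀(0.0838)

RL ≈ 21.5 dB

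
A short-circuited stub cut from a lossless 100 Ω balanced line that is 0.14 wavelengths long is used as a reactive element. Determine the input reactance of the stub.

βl = 2π × 0.14 = 50.4°
tan(βl) = 1.21
For a short-circuited stub, Z_in = jZ_0·tan(βl)

X_in ≈ 121 Ω (inductive)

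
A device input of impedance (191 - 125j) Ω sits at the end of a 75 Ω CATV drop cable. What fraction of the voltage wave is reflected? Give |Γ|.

Γ = (Z_L − Z_0)/(Z_L + Z_0) = (116 − j125)/(266 − j125)
|Γ| = 171/294

|Γ| ≈ 0.58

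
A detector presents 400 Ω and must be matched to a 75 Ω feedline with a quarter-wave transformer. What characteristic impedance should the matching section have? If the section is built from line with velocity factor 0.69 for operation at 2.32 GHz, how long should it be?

Z_qwt = √(Z_0·R_L) = √(75 × 400) = √30000
λ = 0.69·c/f = 0.0892 m, so l = λ/4 = 0.0223 m

Z_qwt ≈ 173 Ω; length ≈ 2.23 cm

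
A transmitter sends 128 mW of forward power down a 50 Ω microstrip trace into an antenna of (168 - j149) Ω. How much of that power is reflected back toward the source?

|Γ| = |(118 − j149)/(218 − j149)| = 0.72
|Γ|² = 0.518
P_refl = |Γ|²·P_inc = 66.3 mW, P_del = (1 − |Γ|²)·P_inc = 61.7 mW

P_reflected ≈ 66.3 mW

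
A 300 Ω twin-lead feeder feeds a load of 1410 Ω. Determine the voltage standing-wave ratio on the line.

VSWR ≈ 4.7

For a purely resistive load, VSWR = R_L/Z_0 or Z_0/R_L (whichever > 1) = 1410/300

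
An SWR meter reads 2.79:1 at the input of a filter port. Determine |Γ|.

|Γ| ≈ 0.472

|Γ| = (S − 1)/(S + 1) = (2.79 − 1)/(2.79 + 1) = 1.79/3.79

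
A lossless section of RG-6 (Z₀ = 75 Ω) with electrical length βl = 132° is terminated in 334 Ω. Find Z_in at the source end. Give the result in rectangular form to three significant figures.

tan(βl) = tan(132°) = -1.11
Z_in = Z_0·(Z_L + jZ_0·tanβl)/(Z_0 + jZ_L·tanβl)
     = 75·(334 − j83.3)/(75 − j371)

Z_in ≈ 29.3 + j61.6 Ω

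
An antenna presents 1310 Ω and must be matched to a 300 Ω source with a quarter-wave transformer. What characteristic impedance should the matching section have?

Z_qwt = √(Z_0·R_L) = √(300 × 1310) = √393000

Z_qwt ≈ 627 Ω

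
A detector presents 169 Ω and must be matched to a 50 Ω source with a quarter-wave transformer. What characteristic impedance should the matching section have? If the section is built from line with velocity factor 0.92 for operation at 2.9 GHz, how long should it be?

Z_qwt ≈ 91.9 Ω; length ≈ 2.38 cm

Z_qwt = √(Z_0·R_L) = √(50 × 169) = √8450
λ = 0.92·c/f = 0.0952 m, so l = λ/4 = 0.0238 m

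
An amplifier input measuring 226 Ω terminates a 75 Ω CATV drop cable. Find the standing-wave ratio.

VSWR ≈ 3.01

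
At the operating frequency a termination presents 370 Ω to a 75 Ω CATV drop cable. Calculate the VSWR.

For a purely resistive load, VSWR = R_L/Z_0 or Z_0/R_L (whichever > 1) = 370/75

VSWR ≈ 4.93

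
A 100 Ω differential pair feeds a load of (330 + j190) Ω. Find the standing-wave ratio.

VSWR ≈ 4.47

Γ = (Z_L − Z_0)/(Z_L + Z_0) = (230 + j190)/(430 + j190)
|Γ| = 298/470 = 0.635
VSWR = (1 + |Γ|)/(1 − |Γ|) = 1.63/0.365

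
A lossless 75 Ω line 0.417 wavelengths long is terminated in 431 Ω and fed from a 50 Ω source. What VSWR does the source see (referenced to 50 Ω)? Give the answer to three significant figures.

βl = 2π × 0.417 = 150°
tan(βl) = -0.575
Z_in = Z_0·(Z_L + jZ_0·tanβl)/(Z_0 + jZ_L·tanβl) = 48.2 + j116 Ω
Γ_s = (Z_in − Z_s)/(Z_in + Z_s) = (-1.83 + j116)/(98.2 + j116), |Γ_s| = 0.763
VSWR = (1 + |Γ_s|)/(1 − |Γ_s|)

VSWR ≈ 7.45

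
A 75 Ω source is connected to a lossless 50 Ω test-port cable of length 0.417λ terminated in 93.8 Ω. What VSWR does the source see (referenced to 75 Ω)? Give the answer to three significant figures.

VSWR ≈ 1.76

βl = 2π × 0.417 = 150°
tan(βl) = -0.575
Z_in = Z_0·(Z_L + jZ_0·tanβl)/(Z_0 + jZ_L·tanβl) = 57.7 + j33.5 Ω
Γ_s = (Z_in − Z_s)/(Z_in + Z_s) = (-17.3 + j33.5)/(133 + j33.5), |Γ_s| = 0.275
VSWR = (1 + |Γ_s|)/(1 − |Γ_s|)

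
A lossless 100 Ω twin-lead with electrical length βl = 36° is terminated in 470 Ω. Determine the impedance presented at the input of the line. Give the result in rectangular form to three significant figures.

tan(βl) = tan(36°) = 0.727
Z_in = Z_0·(Z_L + jZ_0·tanβl)/(Z_0 + jZ_L·tanβl)
     = 100·(470 + j72.7)/(100 + j341)

Z_in ≈ 56.7 − j121 Ω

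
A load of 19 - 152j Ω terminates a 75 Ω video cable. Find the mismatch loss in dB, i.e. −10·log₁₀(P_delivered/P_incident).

Γ = (-56 − j152)/(94 − j152), |Γ| = 0.906
|Γ|² = 0.822, so P_del/P_inc = 1 − |Γ|² = 0.178
ML = −10·log₁₀(1 − |Γ|²)

mismatch loss ≈ 7.48 dB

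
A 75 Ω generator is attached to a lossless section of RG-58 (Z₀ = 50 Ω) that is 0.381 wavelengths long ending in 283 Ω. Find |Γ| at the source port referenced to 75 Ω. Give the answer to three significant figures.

βl = 2π × 0.381 = 137°
tan(βl) = -0.927
Z_in = Z_0·(Z_L + jZ_0·tanβl)/(Z_0 + jZ_L·tanβl) = 18.4 + j50.4 Ω
Γ_s = (Z_in − Z_s)/(Z_in + Z_s) = (-56.6 + j50.4)/(93.4 + j50.4), |Γ_s| = 0.714

|Γ| ≈ 0.714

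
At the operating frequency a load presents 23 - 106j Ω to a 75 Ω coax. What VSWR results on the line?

VSWR ≈ 9.98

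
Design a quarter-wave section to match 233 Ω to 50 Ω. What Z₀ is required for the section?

Z_qwt = √(Z_0·R_L) = √(50 × 233) = √11650

Z_qwt ≈ 108 Ω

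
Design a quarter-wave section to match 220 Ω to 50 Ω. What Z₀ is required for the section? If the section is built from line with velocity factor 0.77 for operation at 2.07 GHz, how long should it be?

Z_qwt ≈ 105 Ω; length ≈ 2.79 cm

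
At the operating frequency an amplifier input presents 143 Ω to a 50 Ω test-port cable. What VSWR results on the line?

VSWR ≈ 2.86

Γ = (143 − 50)/(143 + 50) = 0.482
VSWR = (1 + 0.482)/(1 − 0.482)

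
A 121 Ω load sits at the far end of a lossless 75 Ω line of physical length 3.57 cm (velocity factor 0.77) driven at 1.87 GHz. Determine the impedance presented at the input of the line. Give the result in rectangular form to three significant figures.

Z_in ≈ 48.2 + j11.3 Ω

λ = v/f = 0.77·c / 1.87 GHz = 0.124 m
βl = 2π·l/λ = 2π × 0.289 = 104°
tan(βl) = tan(104°) = -4
Z_in = Z_0·(Z_L + jZ_0·tanβl)/(Z_0 + jZ_L·tanβl)
     = 75·(121 − j300)/(75 − j484)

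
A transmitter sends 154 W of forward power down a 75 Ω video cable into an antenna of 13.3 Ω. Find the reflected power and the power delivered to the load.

P_reflected ≈ 75.2 W; P_delivered ≈ 78.8 W

Γ = (13.3 − 75)/(13.3 + 75) = -0.699
|Γ|² = 0.488
P_refl = |Γ|²·P_inc = 75.2 W, P_del = (1 − |Γ|²)·P_inc = 78.8 W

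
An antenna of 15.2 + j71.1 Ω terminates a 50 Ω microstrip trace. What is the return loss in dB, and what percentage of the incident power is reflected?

Γ = (-34.8 + j71.1)/(65.2 + j71.1), |Γ| = 0.821
RL = −20·log₁₀(0.821) = 1.72 dB
P_refl/P_inc = |Γ|² = 0.673

RL ≈ 1.72 dB; 67.3% of incident power reflected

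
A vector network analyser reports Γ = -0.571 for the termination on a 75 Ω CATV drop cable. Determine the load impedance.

Z_L ≈ 20.5 Ω

Z_L = Z_0·(1 + Γ)/(1 − Γ) = 75·(0.429)/(1.57)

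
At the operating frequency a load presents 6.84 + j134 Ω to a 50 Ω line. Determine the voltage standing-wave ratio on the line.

Γ = (Z_L − Z_0)/(Z_L + Z_0) = (-43.16 + j134)/(56.84 + j134)
|Γ| = 141/146 = 0.967
VSWR = (1 + |Γ|)/(1 − |Γ|) = 1.97/0.0328

VSWR ≈ 59.9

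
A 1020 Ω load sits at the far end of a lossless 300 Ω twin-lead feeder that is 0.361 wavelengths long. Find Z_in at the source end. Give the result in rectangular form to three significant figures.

βl = 2π × 0.361 = 130°
tan(βl) = tan(130°) = -1.19
Z_in = Z_0·(Z_L + jZ_0·tanβl)/(Z_0 + jZ_L·tanβl)
     = 300·(1020 − j358)/(300 − j1220)

Z_in ≈ 142 + j216 Ω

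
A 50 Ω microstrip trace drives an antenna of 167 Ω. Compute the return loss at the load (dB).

Γ = (167 − 50)/(167 + 50) = 0.539
RL = −20·log₁₀|Γ| = −20·log₁₀(0.539)

RL ≈ 5.37 dB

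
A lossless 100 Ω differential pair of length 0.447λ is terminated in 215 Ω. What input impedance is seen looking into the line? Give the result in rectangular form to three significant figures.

Z_in ≈ 155 + j80.7 Ω

βl = 2π × 0.447 = 161°
tan(βl) = tan(161°) = -0.346
Z_in = Z_0·(Z_L + jZ_0·tanβl)/(Z_0 + jZ_L·tanβl)
     = 100·(215 − j34.6)/(100 − j74.4)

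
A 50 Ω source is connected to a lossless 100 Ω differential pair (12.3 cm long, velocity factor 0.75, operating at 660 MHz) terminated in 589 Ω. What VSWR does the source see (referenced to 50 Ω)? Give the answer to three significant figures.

VSWR ≈ 6.66

λ = v/f = 0.75·c / 660 MHz = 0.341 m
βl = 2π·l/λ = 2π × 0.361 = 130°
tan(βl) = -1.2
Z_in = Z_0·(Z_L + jZ_0·tanβl)/(Z_0 + jZ_L·tanβl) = 28.3 + j79.6 Ω
Γ_s = (Z_in − Z_s)/(Z_in + Z_s) = (-21.7 + j79.6)/(78.3 + j79.6), |Γ_s| = 0.739
VSWR = (1 + |Γ_s|)/(1 − |Γ_s|)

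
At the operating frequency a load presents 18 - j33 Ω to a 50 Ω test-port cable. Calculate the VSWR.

VSWR ≈ 4.1

Γ = (Z_L − Z_0)/(Z_L + Z_0) = (-32 − j33)/(68 − j33)
|Γ| = 46/75.6 = 0.608
VSWR = (1 + |Γ|)/(1 − |Γ|) = 1.61/0.392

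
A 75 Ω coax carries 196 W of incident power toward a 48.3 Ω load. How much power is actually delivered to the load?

Γ = (48.3 − 75)/(48.3 + 75) = -0.217
|Γ|² = 0.0469
P_refl = |Γ|²·P_inc = 9.19 W, P_del = (1 − |Γ|²)·P_inc = 187 W

P_delivered ≈ 187 W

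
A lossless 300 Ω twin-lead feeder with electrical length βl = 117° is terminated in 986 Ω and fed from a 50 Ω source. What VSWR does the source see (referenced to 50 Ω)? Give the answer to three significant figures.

VSWR ≈ 5.79

tan(βl) = -1.96
Z_in = Z_0·(Z_L + jZ_0·tanβl)/(Z_0 + jZ_L·tanβl) = 112 + j135 Ω
Γ_s = (Z_in − Z_s)/(Z_in + Z_s) = (62.3 + j135)/(162 + j135), |Γ_s| = 0.705
VSWR = (1 + |Γ_s|)/(1 − |Γ_s|)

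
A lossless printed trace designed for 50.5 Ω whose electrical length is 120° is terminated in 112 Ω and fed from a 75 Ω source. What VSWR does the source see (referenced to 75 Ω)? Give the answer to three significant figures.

VSWR ≈ 2.89

tan(βl) = -1.73
Z_in = Z_0·(Z_L + jZ_0·tanβl)/(Z_0 + jZ_L·tanβl) = 28.4 + j21.8 Ω
Γ_s = (Z_in − Z_s)/(Z_in + Z_s) = (-46.6 + j21.8)/(103 + j21.8), |Γ_s| = 0.486
VSWR = (1 + |Γ_s|)/(1 − |Γ_s|)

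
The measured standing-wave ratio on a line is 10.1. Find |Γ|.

|Γ| ≈ 0.82

|Γ| = (S − 1)/(S + 1) = (10.1 − 1)/(10.1 + 1) = 9.1/11.1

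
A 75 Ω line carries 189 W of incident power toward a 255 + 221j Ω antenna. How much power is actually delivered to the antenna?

|Γ| = |(180 + j221)/(330 + j221)| = 0.718
|Γ|² = 0.515
P_refl = |Γ|²·P_inc = 97.3 W, P_del = (1 − |Γ|²)·P_inc = 91.7 W

P_delivered ≈ 91.7 W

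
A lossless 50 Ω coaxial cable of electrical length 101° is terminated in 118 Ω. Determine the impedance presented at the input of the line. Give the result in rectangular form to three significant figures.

Z_in ≈ 21.8 + j7.92 Ω

tan(βl) = tan(101°) = -5.14
Z_in = Z_0·(Z_L + jZ_0·tanβl)/(Z_0 + jZ_L·tanβl)
     = 50·(118 − j257)/(50 − j607)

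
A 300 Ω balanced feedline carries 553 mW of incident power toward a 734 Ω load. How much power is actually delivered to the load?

P_delivered ≈ 456 mW

Γ = (734 − 300)/(734 + 300) = 0.42
|Γ|² = 0.176
P_refl = |Γ|²·P_inc = 97.4 mW, P_del = (1 − |Γ|²)·P_inc = 456 mW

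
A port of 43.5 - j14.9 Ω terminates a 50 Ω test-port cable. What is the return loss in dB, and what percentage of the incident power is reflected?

RL ≈ 15.3 dB; 2.95% of incident power reflected

Γ = (-6.5 − j14.9)/(93.5 − j14.9), |Γ| = 0.172
RL = −20·log₁₀(0.172) = 15.3 dB
P_refl/P_inc = |Γ|² = 0.0295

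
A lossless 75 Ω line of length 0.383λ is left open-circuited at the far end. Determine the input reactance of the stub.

βl = 2π × 0.383 = 138°
tan(βl) = -0.904
For an open-circuited stub, Z_in = −jZ_0·cot(βl) = −jZ_0/tan(βl)

X_in ≈ 82.9 Ω (inductive)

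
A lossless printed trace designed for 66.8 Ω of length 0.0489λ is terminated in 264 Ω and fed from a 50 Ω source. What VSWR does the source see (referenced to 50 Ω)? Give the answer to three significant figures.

VSWR ≈ 5.07

βl = 2π × 0.0489 = 17.6°
tan(βl) = 0.317
Z_in = Z_0·(Z_L + jZ_0·tanβl)/(Z_0 + jZ_L·tanβl) = 113 − j120 Ω
Γ_s = (Z_in − Z_s)/(Z_in + Z_s) = (63 − j120)/(163 − j120), |Γ_s| = 0.671
VSWR = (1 + |Γ_s|)/(1 − |Γ_s|)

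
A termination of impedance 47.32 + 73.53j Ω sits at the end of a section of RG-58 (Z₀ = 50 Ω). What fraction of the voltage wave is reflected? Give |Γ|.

|Γ| ≈ 0.603

Γ = (Z_L − Z_0)/(Z_L + Z_0) = (-2.68 + j73.53)/(97.32 + j73.53)
|Γ| = 73.6/122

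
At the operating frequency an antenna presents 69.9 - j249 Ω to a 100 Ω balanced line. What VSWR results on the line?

Γ = (Z_L − Z_0)/(Z_L + Z_0) = (-30.1 − j249)/(169.9 − j249)
|Γ| = 251/301 = 0.832
VSWR = (1 + |Γ|)/(1 − |Γ|) = 1.83/0.168

VSWR ≈ 10.9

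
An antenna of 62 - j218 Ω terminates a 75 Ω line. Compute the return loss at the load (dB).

Γ = (-13 − j218)/(137 − j218), |Γ| = 0.848
RL = −20·log₁₀|Γ| = −20·log₁₀(0.848)

RL ≈ 1.43 dB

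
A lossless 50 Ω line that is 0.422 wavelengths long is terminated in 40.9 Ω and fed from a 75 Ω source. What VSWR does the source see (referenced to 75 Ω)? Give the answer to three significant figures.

βl = 2π × 0.422 = 152°
tan(βl) = -0.534
Z_in = Z_0·(Z_L + jZ_0·tanβl)/(Z_0 + jZ_L·tanβl) = 44.1 − j7.41 Ω
Γ_s = (Z_in − Z_s)/(Z_in + Z_s) = (-30.9 − j7.41)/(119 − j7.41), |Γ_s| = 0.266
VSWR = (1 + |Γ_s|)/(1 − |Γ_s|)

VSWR ≈ 1.72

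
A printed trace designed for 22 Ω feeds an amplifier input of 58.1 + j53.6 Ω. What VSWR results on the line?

Γ = (Z_L − Z_0)/(Z_L + Z_0) = (36.1 + j53.6)/(80.1 + j53.6)
|Γ| = 64.6/96.4 = 0.671
VSWR = (1 + |Γ|)/(1 − |Γ|) = 1.67/0.329

VSWR ≈ 5.07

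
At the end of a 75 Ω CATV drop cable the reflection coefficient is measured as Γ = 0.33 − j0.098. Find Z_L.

Z_L ≈ 144 − j32.1 Ω

Z_L = Z_0·(1 + Γ)/(1 − Γ) = 75·(1.33 − j0.098)/(0.67 + j0.098)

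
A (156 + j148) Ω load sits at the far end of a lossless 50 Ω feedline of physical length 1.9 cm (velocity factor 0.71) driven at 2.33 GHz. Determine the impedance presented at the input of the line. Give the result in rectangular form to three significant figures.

λ = v/f = 0.71·c / 2.33 GHz = 0.0914 m
βl = 2π·l/λ = 2π × 0.208 = 74.8°
tan(βl) = tan(74.8°) = 3.69
Z_in = Z_0·(Z_L + jZ_0·tanβl)/(Z_0 + jZ_L·tanβl)
     = 50·(156 + j332)/(-496 + j575)

Z_in ≈ 9.87 − j22.1 Ω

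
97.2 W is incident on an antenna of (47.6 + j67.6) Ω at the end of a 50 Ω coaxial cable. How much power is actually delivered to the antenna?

|Γ| = |(-2.4 + j67.6)/(97.6 + j67.6)| = 0.57
|Γ|² = 0.325
P_refl = |Γ|²·P_inc = 31.6 W, P_del = (1 − |Γ|²)·P_inc = 65.6 W

P_delivered ≈ 65.6 W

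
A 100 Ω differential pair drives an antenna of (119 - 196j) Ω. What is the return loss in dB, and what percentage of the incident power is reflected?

Γ = (19 − j196)/(219 − j196), |Γ| = 0.67
RL = −20·log₁₀(0.67) = 3.48 dB
P_refl/P_inc = |Γ|² = 0.449

RL ≈ 3.48 dB; 44.9% of incident power reflected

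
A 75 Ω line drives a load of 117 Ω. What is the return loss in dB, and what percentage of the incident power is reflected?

Γ = (117 − 75)/(117 + 75) = 0.219
RL = −20·log₁₀(0.219) = 13.2 dB
P_refl/P_inc = |Γ|² = 0.0479

RL ≈ 13.2 dB; 4.79% of incident power reflected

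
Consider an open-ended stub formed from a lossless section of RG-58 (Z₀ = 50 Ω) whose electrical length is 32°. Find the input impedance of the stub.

Z_in ≈ −j80 Ω

tan(βl) = 0.625
For an open-ended stub, Z_in = −jZ_0·cot(βl) = −jZ_0/tan(βl)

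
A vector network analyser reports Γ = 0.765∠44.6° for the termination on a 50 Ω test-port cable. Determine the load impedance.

Z_L = Z_0·(1 + Γ)/(1 − Γ) = 50·(1.54 + j0.537)/(0.455 − j0.537)

Z_L ≈ 41.8 + j108 Ω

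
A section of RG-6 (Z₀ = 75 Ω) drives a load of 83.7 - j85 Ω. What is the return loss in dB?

RL ≈ 6.47 dB

Γ = (8.7 − j85)/(158.7 − j85), |Γ| = 0.475
RL = −20·log₁₀|Γ| = −20·log₁₀(0.475)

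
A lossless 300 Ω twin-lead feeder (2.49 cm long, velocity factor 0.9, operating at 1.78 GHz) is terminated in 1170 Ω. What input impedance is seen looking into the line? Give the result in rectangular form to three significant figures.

Z_in ≈ 102 − j164 Ω

λ = v/f = 0.9·c / 1.78 GHz = 0.152 m
βl = 2π·l/λ = 2π × 0.164 = 59.1°
tan(βl) = tan(59.1°) = 1.67
Z_in = Z_0·(Z_L + jZ_0·tanβl)/(Z_0 + jZ_L·tanβl)
     = 300·(1170 + j501)/(300 + j1950)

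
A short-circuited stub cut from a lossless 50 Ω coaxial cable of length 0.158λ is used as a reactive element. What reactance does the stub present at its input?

X_in ≈ 76.6 Ω (inductive)

βl = 2π × 0.158 = 56.9°
tan(βl) = 1.53
For a short-circuited stub, Z_in = jZ_0·tan(βl)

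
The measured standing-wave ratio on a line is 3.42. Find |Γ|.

|Γ| = (S − 1)/(S + 1) = (3.42 − 1)/(3.42 + 1) = 2.42/4.42

|Γ| ≈ 0.548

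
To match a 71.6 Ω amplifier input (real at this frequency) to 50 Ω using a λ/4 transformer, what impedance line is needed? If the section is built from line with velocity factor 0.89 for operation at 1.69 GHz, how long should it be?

Z_qwt ≈ 59.8 Ω; length ≈ 3.95 cm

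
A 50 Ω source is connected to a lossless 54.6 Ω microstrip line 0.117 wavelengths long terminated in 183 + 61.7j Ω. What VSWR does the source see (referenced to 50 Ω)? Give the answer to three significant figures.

VSWR ≈ 3.88

βl = 2π × 0.117 = 42.1°
tan(βl) = 0.904
Z_in = Z_0·(Z_L + jZ_0·tanβl)/(Z_0 + jZ_L·tanβl) = 36.2 − j60.6 Ω
Γ_s = (Z_in − Z_s)/(Z_in + Z_s) = (-13.8 − j60.6)/(86.2 − j60.6), |Γ_s| = 0.59
VSWR = (1 + |Γ_s|)/(1 − |Γ_s|)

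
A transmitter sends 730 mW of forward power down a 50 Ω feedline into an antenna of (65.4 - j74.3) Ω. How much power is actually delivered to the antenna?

P_delivered ≈ 507 mW

|Γ| = |(15.4 − j74.3)/(115.4 − j74.3)| = 0.553
|Γ|² = 0.306
P_refl = |Γ|²·P_inc = 223 mW, P_del = (1 − |Γ|²)·P_inc = 507 mW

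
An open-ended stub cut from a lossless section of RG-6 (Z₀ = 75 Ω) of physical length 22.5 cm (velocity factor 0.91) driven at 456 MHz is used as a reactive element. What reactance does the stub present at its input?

X_in ≈ 75.8 Ω (inductive)

λ = v/f = 0.91·c / 456 MHz = 0.599 m
βl = 2π·l/λ = 2π × 0.376 = 135°
tan(βl) = -0.99
For an open-ended stub, Z_in = −jZ_0·cot(βl) = −jZ_0/tan(βl)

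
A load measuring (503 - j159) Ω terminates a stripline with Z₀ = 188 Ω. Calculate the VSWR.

VSWR ≈ 2.98

Γ = (Z_L − Z_0)/(Z_L + Z_0) = (315 − j159)/(691 − j159)
|Γ| = 353/709 = 0.498
VSWR = (1 + |Γ|)/(1 − |Γ|) = 1.5/0.502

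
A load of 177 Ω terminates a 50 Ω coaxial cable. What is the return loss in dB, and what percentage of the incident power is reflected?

Γ = (177 − 50)/(177 + 50) = 0.559
RL = −20·log₁₀(0.559) = 5.04 dB
P_refl/P_inc = |Γ|² = 0.313

RL ≈ 5.04 dB; 31.3% of incident power reflected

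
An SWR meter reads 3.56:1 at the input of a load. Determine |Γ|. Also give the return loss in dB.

|Γ| = (S − 1)/(S + 1) = (3.56 − 1)/(3.56 + 1) = 2.56/4.56
RL = −20·log₁₀|Γ| = −20·log₁₀(0.561)

|Γ| ≈ 0.561; return loss ≈ 5.01 dB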